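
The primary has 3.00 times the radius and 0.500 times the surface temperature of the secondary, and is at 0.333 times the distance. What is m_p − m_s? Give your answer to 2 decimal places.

-1.76

L_p/L_s = (3.00)²(0.500)⁴ = 0.5625.
F_p/F_s = (L_p/L_s)/(d_p/d_s)² = 0.5625/0.1109 = 5.073.
m_p − m_s = −2.5 log₁₀(5.073) = -1.76.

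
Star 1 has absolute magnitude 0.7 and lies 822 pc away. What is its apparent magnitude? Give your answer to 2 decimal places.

m = M + 5 log₁₀(d/10 pc) = 0.7 + 5 log₁₀(822/10)
  = 0.7 + 5 × 1.915 = 0.7 + 9.57 = 10.27.

10.27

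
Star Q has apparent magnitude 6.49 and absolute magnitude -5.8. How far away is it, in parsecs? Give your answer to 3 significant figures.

2.87×10^3 pc

m − M = 5 log₁₀(d/10 pc)
6.49 − (-5.8) = 12.29 = 5 log₁₀(d/10)
d = 10 × 10^(12.29/5) = 10 × 10^2.458 = 2871 pc.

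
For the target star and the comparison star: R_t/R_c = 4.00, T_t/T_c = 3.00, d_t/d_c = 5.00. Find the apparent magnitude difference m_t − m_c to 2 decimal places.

-4.29

L_t/L_c = (4.00)²(3.00)⁴ = 1296.
F_t/F_c = (L_t/L_c)/(d_t/d_c)² = 1296/25.00 = 51.84.
m_t − m_c = −2.5 log₁₀(51.84) = -4.29.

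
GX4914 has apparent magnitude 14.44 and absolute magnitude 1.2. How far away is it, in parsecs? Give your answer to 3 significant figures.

4.45×10^3 pc

m − M = 5 log₁₀(d/10 pc)
14.44 − (1.2) = 13.24 = 5 log₁₀(d/10)
d = 10 × 10^(13.24/5) = 10 × 10^2.648 = 4446 pc.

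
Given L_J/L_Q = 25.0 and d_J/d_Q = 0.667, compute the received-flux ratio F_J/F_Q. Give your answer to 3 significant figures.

56.2

F = L/(4πd²), so F_J/F_Q = (L_J/L_Q) / (d_J/d_Q)²
= 25.0 / (0.667)² = 25.0 / 0.4449 = 56.19.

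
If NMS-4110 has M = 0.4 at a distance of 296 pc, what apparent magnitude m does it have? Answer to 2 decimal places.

7.76

m = M + 5 log₁₀(d/10 pc) = 0.4 + 5 log₁₀(296/10)
  = 0.4 + 5 × 1.471 = 0.4 + 7.36 = 7.76.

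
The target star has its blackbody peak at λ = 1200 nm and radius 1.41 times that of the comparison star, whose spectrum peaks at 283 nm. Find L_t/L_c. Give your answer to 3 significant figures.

Wien's law gives T ∝ 1/λ_max, so T_t/T_c = λ_c/λ_t = 283/1200 = 0.2358.
Then L ∝ R²T⁴ gives L_t/L_c = (1.41)² × (0.2358)⁴ = 1.988 × 0.003093 = 0.006150.

0.00615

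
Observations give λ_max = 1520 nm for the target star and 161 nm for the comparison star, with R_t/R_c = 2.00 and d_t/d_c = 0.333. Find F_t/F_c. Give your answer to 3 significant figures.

0.00454

Wien's law: T_t/T_c = λ_c/λ_t = 161/1520 = 0.1059.
L_t/L_c = (R_t/R_c)²(T_t/T_c)⁴ = (2.00)²(0.1059)⁴ = 5.035×10^-4.
F_t/F_c = (L_t/L_c)/(d_t/d_c)² = 5.035×10^-4/(0.333)² = 0.004540.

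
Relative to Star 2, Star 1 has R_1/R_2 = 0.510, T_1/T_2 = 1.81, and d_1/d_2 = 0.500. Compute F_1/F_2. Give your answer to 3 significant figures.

L_1/L_2 = (R_1/R_2)²(T_1/T_2)⁴ = (0.510)² × (1.81)⁴ = 2.792.
F_1/F_2 = (L_1/L_2)/(d_1/d_2)² = 2.792 / (0.500)² = 11.17.

11.2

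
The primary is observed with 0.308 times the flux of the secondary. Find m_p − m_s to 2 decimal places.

m_p − m_s = −2.5 log₁₀(F_p/F_s) = −2.5 log₁₀(0.308) = −2.5 × (-0.511) = 1.279.

1.28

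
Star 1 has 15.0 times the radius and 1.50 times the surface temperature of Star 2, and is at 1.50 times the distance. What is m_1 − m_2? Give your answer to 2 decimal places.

-6.76

L_1/L_2 = (15.0)²(1.50)⁴ = 1139.
F_1/F_2 = (L_1/L_2)/(d_1/d_2)² = 1139/2.250 = 506.2.
m_1 − m_2 = −2.5 log₁₀(506.2) = -6.76.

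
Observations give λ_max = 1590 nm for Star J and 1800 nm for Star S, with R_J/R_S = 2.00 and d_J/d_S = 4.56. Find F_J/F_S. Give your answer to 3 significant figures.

Wien's law: T_J/T_S = λ_S/λ_J = 1800/1590 = 1.132.
L_J/L_S = (R_J/R_S)²(T_J/T_S)⁴ = (2.00)²(1.132)⁴ = 6.570.
F_J/F_S = (L_J/L_S)/(d_J/d_S)² = 6.570/(4.56)² = 0.3160.

0.316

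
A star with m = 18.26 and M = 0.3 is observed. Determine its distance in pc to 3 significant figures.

3.91×10^4 pc

m − M = 5 log₁₀(d/10 pc)
18.26 − (0.3) = 17.96 = 5 log₁₀(d/10)
d = 10 × 10^(17.96/5) = 10 × 10^3.592 = 3.908×10^4 pc.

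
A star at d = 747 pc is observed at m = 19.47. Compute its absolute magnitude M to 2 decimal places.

10.10

M = m − 5 log₁₀(d/10 pc) = 19.47 − 5 log₁₀(747/10)
  = 19.47 − 5 × 1.873 = 19.47 − 9.37 = 10.10.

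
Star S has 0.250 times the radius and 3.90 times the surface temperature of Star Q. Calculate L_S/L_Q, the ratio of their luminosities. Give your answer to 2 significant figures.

14

From the Stefan–Boltzmann law, L ∝ R²T⁴, so
L_S/L_Q = (R_S/R_Q)² (T_S/T_Q)⁴ = (0.250)² × (3.90)⁴ = 0.06250 × 231.3 = 14.46.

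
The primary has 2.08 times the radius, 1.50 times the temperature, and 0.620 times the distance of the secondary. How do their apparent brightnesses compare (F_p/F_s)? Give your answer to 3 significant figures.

L_p/L_s = (R_p/R_s)²(T_p/T_s)⁴ = (2.08)² × (1.50)⁴ = 21.90.
F_p/F_s = (L_p/L_s)/(d_p/d_s)² = 21.90 / (0.620)² = 56.98.

57.0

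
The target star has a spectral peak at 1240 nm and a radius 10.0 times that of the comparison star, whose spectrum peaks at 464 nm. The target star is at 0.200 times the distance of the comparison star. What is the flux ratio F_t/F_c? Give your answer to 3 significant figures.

49.0

Wien's law: T_t/T_c = λ_c/λ_t = 464/1240 = 0.3742.
L_t/L_c = (R_t/R_c)²(T_t/T_c)⁴ = (10.0)²(0.3742)⁴ = 1.961.
F_t/F_c = (L_t/L_c)/(d_t/d_c)² = 1.961/(0.200)² = 49.01.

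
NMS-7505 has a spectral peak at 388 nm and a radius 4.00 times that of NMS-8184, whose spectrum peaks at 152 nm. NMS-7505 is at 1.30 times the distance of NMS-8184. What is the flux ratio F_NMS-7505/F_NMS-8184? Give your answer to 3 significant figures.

Wien's law: T_NMS-7505/T_NMS-8184 = λ_NMS-8184/λ_NMS-7505 = 152/388 = 0.3918.
L_NMS-7505/L_NMS-8184 = (R_NMS-7505/R_NMS-8184)²(T_NMS-7505/T_NMS-8184)⁴ = (4.00)²(0.3918)⁴ = 0.3768.
F_NMS-7505/F_NMS-8184 = (L_NMS-7505/L_NMS-8184)/(d_NMS-7505/d_NMS-8184)² = 0.3768/(1.30)² = 0.2230.

0.223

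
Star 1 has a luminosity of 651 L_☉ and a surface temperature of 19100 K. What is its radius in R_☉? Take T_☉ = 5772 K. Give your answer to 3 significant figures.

R/R_☉ = √(L/L_☉) / (T/T_☉)² = √(651) / (3.309)²
       = 25.51 / 10.95 = 2.330.

2.33 R_☉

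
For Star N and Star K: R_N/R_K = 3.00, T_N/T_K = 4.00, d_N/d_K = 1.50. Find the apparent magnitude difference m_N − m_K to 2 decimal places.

-7.53

L_N/L_K = (3.00)²(4.00)⁴ = 2304.
F_N/F_K = (L_N/L_K)/(d_N/d_K)² = 2304/2.250 = 1024.
m_N − m_K = −2.5 log₁₀(1024) = -7.53.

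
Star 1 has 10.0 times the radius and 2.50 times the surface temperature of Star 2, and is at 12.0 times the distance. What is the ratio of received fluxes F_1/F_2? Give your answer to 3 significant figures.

27.1

L_1/L_2 = (R_1/R_2)²(T_1/T_2)⁴ = (10.0)² × (2.50)⁴ = 3906.
F_1/F_2 = (L_1/L_2)/(d_1/d_2)² = 3906 / (12.0)² = 27.13.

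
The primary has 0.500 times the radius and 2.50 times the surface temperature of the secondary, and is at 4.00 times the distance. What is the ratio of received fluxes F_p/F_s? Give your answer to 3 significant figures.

0.610

L_p/L_s = (R_p/R_s)²(T_p/T_s)⁴ = (0.500)² × (2.50)⁴ = 9.766.
F_p/F_s = (L_p/L_s)/(d_p/d_s)² = 9.766 / (4.00)² = 0.6104.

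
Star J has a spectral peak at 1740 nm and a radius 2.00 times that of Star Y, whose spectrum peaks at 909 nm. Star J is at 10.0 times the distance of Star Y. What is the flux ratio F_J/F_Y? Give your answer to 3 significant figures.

Wien's law: T_J/T_Y = λ_Y/λ_J = 909/1740 = 0.5224.
L_J/L_Y = (R_J/R_Y)²(T_J/T_Y)⁴ = (2.00)²(0.5224)⁴ = 0.2979.
F_J/F_Y = (L_J/L_Y)/(d_J/d_Y)² = 0.2979/(10.0)² = 0.002979.

0.00298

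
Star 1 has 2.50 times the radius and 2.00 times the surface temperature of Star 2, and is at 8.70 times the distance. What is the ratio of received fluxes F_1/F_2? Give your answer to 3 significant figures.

1.32

L_1/L_2 = (R_1/R_2)²(T_1/T_2)⁴ = (2.50)² × (2.00)⁴ = 100.0.
F_1/F_2 = (L_1/L_2)/(d_1/d_2)² = 100.0 / (8.70)² = 1.321.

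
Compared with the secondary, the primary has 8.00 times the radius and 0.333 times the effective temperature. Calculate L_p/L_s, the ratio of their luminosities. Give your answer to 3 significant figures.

0.787

From the Stefan–Boltzmann law, L ∝ R²T⁴, so
L_p/L_s = (R_p/R_s)² (T_p/T_s)⁴ = (8.00)² × (0.333)⁴ = 64.00 × 0.01230 = 0.7870.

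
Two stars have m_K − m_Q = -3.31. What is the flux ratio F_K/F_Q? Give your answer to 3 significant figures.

F_K/F_Q = 10^(−(m_K − m_Q)/2.5) = 10^(3.31/2.5) = 10^1.324 = 21.09.

21.1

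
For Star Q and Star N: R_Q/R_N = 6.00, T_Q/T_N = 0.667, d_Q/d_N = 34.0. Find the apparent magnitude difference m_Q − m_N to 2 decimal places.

5.53

L_Q/L_N = (6.00)²(0.667)⁴ = 7.125.
F_Q/F_N = (L_Q/L_N)/(d_Q/d_N)² = 7.125/1156 = 0.006164.
m_Q − m_N = −2.5 log₁₀(0.006164) = 5.53.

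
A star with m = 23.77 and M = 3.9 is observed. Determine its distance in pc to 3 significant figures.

m − M = 5 log₁₀(d/10 pc)
23.77 − (3.9) = 19.87 = 5 log₁₀(d/10)
d = 10 × 10^(19.87/5) = 10 × 10^3.974 = 9.419×10^4 pc.

9.42×10^4 pc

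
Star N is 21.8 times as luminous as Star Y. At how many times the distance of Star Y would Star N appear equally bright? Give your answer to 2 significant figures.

Equal flux requires L_N/d_N² = L_Y/d_Y², so d_N/d_Y = √(L_N/L_Y)
= √(21.8) = 4.669.

4.7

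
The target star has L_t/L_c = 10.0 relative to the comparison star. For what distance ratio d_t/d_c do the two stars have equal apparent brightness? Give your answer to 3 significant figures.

3.16

Equal flux requires L_t/d_t² = L_c/d_c², so d_t/d_c = √(L_t/L_c)
= √(10.0) = 3.162.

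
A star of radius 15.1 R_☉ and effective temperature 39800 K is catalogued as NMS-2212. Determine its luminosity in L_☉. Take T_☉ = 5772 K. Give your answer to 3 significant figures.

L/L_☉ = (R/R_☉)² (T/T_☉)⁴ = (15.1)² × (39800/5772)⁴
       = 228.0 × (6.895)⁴ = 228.0 × 2261 = 5.154×10^5.

5.15×10^5 L_☉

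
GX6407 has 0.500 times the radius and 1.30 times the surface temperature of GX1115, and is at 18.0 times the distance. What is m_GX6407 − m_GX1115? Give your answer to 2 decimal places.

6.64

L_GX6407/L_GX1115 = (0.500)²(1.30)⁴ = 0.7140.
F_GX6407/F_GX1115 = (L_GX6407/L_GX1115)/(d_GX6407/d_GX1115)² = 0.7140/324.0 = 0.002204.
m_GX6407 − m_GX1115 = −2.5 log₁₀(0.002204) = 6.64.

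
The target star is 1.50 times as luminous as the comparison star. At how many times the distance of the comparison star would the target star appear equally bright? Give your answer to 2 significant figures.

Equal flux requires L_t/d_t² = L_c/d_c², so d_t/d_c = √(L_t/L_c)
= √(1.50) = 1.225.

1.2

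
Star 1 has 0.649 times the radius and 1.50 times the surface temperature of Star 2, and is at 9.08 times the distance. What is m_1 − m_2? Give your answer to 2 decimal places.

3.97

L_1/L_2 = (0.649)²(1.50)⁴ = 2.132.
F_1/F_2 = (L_1/L_2)/(d_1/d_2)² = 2.132/82.45 = 0.02586.
m_1 − m_2 = −2.5 log₁₀(0.02586) = 3.97.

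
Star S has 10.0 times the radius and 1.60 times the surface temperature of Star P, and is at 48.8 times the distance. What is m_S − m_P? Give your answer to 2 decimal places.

1.40

L_S/L_P = (10.0)²(1.60)⁴ = 655.4.
F_S/F_P = (L_S/L_P)/(d_S/d_P)² = 655.4/2381 = 0.2752.
m_S − m_P = −2.5 log₁₀(0.2752) = 1.40.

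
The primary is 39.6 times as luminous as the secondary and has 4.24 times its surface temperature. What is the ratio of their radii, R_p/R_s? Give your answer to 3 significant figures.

0.350

L ∝ R²T⁴ gives R ∝ √L / T², so
R_p/R_s = √(39.6) / (4.24)² = 6.293 / 17.98 = 0.3500.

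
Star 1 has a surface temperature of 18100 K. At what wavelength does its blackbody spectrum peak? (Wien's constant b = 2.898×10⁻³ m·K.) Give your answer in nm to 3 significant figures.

160 nm

λ_max = b/T = 2.898×10⁻³ / 18100 = 1.60×10^-7 m = 160.1 nm.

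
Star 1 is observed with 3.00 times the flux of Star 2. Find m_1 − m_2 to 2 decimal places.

-1.19

m_1 − m_2 = −2.5 log₁₀(F_1/F_2) = −2.5 log₁₀(3.00) = −2.5 × (0.477) = -1.193.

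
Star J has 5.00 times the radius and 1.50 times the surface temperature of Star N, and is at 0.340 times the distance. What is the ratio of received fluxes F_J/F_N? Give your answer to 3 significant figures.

1.09×10^3

L_J/L_N = (R_J/R_N)²(T_J/T_N)⁴ = (5.00)² × (1.50)⁴ = 126.6.
F_J/F_N = (L_J/L_N)/(d_J/d_N)² = 126.6 / (0.340)² = 1095.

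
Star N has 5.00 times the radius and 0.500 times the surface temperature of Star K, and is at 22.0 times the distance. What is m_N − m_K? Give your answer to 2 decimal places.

L_N/L_K = (5.00)²(0.500)⁴ = 1.562.
F_N/F_K = (L_N/L_K)/(d_N/d_K)² = 1.562/484.0 = 0.003228.
m_N − m_K = −2.5 log₁₀(0.003228) = 6.23.

6.23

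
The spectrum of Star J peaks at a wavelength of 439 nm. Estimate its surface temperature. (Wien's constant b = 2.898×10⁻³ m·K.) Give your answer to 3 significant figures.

T = b/λ_max = 2.898×10⁻³ / (439×10⁻⁹) = 6601 K.

6.60×10^3 K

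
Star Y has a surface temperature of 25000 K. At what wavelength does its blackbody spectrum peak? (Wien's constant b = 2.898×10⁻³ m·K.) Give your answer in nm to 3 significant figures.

λ_max = b/T = 2.898×10⁻³ / 25000 = 1.16×10^-7 m = 115.9 nm.

116 nm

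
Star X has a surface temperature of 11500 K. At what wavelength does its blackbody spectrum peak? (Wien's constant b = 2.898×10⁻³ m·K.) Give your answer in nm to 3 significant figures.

252 nm

λ_max = b/T = 2.898×10⁻³ / 11500 = 2.52×10^-7 m = 252.0 nm.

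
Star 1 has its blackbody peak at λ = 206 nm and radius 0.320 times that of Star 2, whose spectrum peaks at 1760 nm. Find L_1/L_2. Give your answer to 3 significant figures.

Wien's law gives T ∝ 1/λ_max, so T_1/T_2 = λ_2/λ_1 = 1760/206 = 8.544.
Then L ∝ R²T⁴ gives L_1/L_2 = (0.320)² × (8.544)⁴ = 0.1024 × 5328 = 545.6.

546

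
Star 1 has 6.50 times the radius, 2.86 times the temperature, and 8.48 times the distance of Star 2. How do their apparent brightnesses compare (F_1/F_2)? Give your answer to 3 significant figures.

39.3

L_1/L_2 = (R_1/R_2)²(T_1/T_2)⁴ = (6.50)² × (2.86)⁴ = 2827.
F_1/F_2 = (L_1/L_2)/(d_1/d_2)² = 2827 / (8.48)² = 39.31.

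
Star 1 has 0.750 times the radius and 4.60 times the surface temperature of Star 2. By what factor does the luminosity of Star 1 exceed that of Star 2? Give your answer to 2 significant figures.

2.5×10^2

From the Stefan–Boltzmann law, L ∝ R²T⁴, so
L_1/L_2 = (R_1/R_2)² (T_1/T_2)⁴ = (0.750)² × (4.60)⁴ = 0.5625 × 447.7 = 251.9.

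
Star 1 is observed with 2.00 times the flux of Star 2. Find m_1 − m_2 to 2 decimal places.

-0.75

m_1 − m_2 = −2.5 log₁₀(F_1/F_2) = −2.5 log₁₀(2.00) = −2.5 × (0.301) = -0.753.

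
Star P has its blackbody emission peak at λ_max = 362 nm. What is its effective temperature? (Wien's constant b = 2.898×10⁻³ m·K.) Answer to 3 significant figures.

T = b/λ_max = 2.898×10⁻³ / (362×10⁻⁹) = 8006 K.

8.01×10^3 K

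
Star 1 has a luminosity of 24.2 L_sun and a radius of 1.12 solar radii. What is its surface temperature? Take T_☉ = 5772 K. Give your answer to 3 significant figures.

1.21×10^4 K

T/T_☉ = (L/L_☉)^(1/4) / (R/R_☉)^(1/2)
T = 5772 × (24.2)^(1/4) / √(1.12) = 5772 × 2.218 / 1.058 = 1.210×10^4 K.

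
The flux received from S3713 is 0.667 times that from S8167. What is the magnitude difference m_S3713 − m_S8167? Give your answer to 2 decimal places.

m_S3713 − m_S8167 = −2.5 log₁₀(F_S3713/F_S8167) = −2.5 log₁₀(0.667) = −2.5 × (-0.176) = 0.440.

0.44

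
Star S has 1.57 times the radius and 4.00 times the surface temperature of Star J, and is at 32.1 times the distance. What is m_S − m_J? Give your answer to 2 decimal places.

L_S/L_J = (1.57)²(4.00)⁴ = 631.0.
F_S/F_J = (L_S/L_J)/(d_S/d_J)² = 631.0/1030 = 0.6124.
m_S − m_J = −2.5 log₁₀(0.6124) = 0.53.

0.53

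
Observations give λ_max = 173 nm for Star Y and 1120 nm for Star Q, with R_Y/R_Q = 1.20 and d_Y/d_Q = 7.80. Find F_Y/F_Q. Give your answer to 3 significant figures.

41.6

Wien's law: T_Y/T_Q = λ_Q/λ_Y = 1120/173 = 6.474.
L_Y/L_Q = (R_Y/R_Q)²(T_Y/T_Q)⁴ = (1.20)²(6.474)⁴ = 2530.
F_Y/F_Q = (L_Y/L_Q)/(d_Y/d_Q)² = 2530/(7.80)² = 41.58.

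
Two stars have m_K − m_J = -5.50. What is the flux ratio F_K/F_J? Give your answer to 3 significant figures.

F_K/F_J = 10^(−(m_K − m_J)/2.5) = 10^(5.50/2.5) = 10^2.200 = 158.5.

158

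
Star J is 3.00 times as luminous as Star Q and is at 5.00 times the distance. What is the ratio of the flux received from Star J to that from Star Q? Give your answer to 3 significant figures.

F = L/(4πd²), so F_J/F_Q = (L_J/L_Q) / (d_J/d_Q)²
= 3.00 / (5.00)² = 3.00 / 25.00 = 0.1200.

0.120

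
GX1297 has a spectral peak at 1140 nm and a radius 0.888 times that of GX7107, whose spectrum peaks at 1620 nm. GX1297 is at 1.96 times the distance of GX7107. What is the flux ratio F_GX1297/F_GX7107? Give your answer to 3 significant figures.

Wien's law: T_GX1297/T_GX7107 = λ_GX7107/λ_GX1297 = 1620/1140 = 1.421.
L_GX1297/L_GX7107 = (R_GX1297/R_GX7107)²(T_GX1297/T_GX7107)⁴ = (0.888)²(1.421)⁴ = 3.216.
F_GX1297/F_GX7107 = (L_GX1297/L_GX7107)/(d_GX1297/d_GX7107)² = 3.216/(1.96)² = 0.8371.

0.837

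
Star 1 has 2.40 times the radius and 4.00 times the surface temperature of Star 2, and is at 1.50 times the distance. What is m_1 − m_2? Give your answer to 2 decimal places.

-7.04

L_1/L_2 = (2.40)²(4.00)⁴ = 1475.
F_1/F_2 = (L_1/L_2)/(d_1/d_2)² = 1475/2.250 = 655.4.
m_1 − m_2 = −2.5 log₁₀(655.4) = -7.04.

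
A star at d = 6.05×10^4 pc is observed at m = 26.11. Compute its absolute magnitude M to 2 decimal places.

7.20

M = m − 5 log₁₀(d/10 pc) = 26.11 − 5 log₁₀(6.05×10^4/10)
  = 26.11 − 5 × 3.782 = 26.11 − 18.91 = 7.20.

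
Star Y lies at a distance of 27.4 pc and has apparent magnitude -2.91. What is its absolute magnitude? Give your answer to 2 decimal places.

-5.10

M = m − 5 log₁₀(d/10 pc) = -2.91 − 5 log₁₀(27.4/10)
  = -2.91 − 5 × 0.438 = -2.91 − 2.19 = -5.10.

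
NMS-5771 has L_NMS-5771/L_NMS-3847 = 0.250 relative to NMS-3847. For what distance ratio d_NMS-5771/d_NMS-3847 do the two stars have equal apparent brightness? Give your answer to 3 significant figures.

Equal flux requires L_NMS-5771/d_NMS-5771² = L_NMS-3847/d_NMS-3847², so d_NMS-5771/d_NMS-3847 = √(L_NMS-5771/L_NMS-3847)
= √(0.250) = 0.5000.

0.500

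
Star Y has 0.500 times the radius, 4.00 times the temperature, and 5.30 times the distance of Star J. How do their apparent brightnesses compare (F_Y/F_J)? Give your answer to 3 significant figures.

2.28

L_Y/L_J = (R_Y/R_J)²(T_Y/T_J)⁴ = (0.500)² × (4.00)⁴ = 64.00.
F_Y/F_J = (L_Y/L_J)/(d_Y/d_J)² = 64.00 / (5.30)² = 2.278.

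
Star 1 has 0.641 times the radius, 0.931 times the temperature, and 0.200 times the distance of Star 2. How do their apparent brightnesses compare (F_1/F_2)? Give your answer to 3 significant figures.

7.72

L_1/L_2 = (R_1/R_2)²(T_1/T_2)⁴ = (0.641)² × (0.931)⁴ = 0.3087.
F_1/F_2 = (L_1/L_2)/(d_1/d_2)² = 0.3087 / (0.200)² = 7.717.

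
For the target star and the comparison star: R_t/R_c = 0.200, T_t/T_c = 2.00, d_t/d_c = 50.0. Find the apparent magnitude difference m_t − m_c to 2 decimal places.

L_t/L_c = (0.200)²(2.00)⁴ = 0.6400.
F_t/F_c = (L_t/L_c)/(d_t/d_c)² = 0.6400/2500 = 2.560×10^-4.
m_t − m_c = −2.5 log₁₀(2.560×10^-4) = 8.98.

8.98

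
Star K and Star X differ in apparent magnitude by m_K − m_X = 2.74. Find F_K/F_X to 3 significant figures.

F_K/F_X = 10^(−(m_K − m_X)/2.5) = 10^(-2.74/2.5) = 10^-1.096 = 0.08017.

0.0802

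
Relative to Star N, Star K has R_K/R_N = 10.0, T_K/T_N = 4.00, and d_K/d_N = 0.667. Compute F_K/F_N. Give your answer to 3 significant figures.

5.75×10^4

L_K/L_N = (R_K/R_N)²(T_K/T_N)⁴ = (10.0)² × (4.00)⁴ = 2.560×10^4.
F_K/F_N = (L_K/L_N)/(d_K/d_N)² = 2.560×10^4 / (0.667)² = 5.754×10^4.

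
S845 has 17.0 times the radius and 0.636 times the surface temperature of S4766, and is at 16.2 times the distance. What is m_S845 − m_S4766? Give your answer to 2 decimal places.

L_S845/L_S4766 = (17.0)²(0.636)⁴ = 47.29.
F_S845/F_S4766 = (L_S845/L_S4766)/(d_S845/d_S4766)² = 47.29/262.4 = 0.1802.
m_S845 − m_S4766 = −2.5 log₁₀(0.1802) = 1.86.

1.86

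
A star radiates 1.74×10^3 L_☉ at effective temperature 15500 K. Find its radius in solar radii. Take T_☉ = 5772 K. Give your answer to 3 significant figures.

5.78 solar radii

R/R_☉ = √(L/L_☉) / (T/T_☉)² = √(1.74×10^3) / (2.685)²
       = 41.71 / 7.211 = 5.784.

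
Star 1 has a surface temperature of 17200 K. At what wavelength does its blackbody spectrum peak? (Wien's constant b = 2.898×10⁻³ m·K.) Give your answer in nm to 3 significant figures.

168 nm

λ_max = b/T = 2.898×10⁻³ / 17200 = 1.68×10^-7 m = 168.5 nm.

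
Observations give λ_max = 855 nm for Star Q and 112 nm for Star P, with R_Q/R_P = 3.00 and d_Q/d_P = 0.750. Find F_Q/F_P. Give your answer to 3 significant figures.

Wien's law: T_Q/T_P = λ_P/λ_Q = 112/855 = 0.1310.
L_Q/L_P = (R_Q/R_P)²(T_Q/T_P)⁴ = (3.00)²(0.1310)⁴ = 0.002650.
F_Q/F_P = (L_Q/L_P)/(d_Q/d_P)² = 0.002650/(0.750)² = 0.004711.

0.00471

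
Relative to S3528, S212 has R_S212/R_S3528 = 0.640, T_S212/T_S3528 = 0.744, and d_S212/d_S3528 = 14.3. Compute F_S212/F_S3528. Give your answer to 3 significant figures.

6.14×10^-4

L_S212/L_S3528 = (R_S212/R_S3528)²(T_S212/T_S3528)⁴ = (0.640)² × (0.744)⁴ = 0.1255.
F_S212/F_S3528 = (L_S212/L_S3528)/(d_S212/d_S3528)² = 0.1255 / (14.3)² = 6.137×10^-4.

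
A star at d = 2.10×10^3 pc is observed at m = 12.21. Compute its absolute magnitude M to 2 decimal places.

0.60

M = m − 5 log₁₀(d/10 pc) = 12.21 − 5 log₁₀(2.10×10^3/10)
  = 12.21 − 5 × 2.322 = 12.21 − 11.61 = 0.60.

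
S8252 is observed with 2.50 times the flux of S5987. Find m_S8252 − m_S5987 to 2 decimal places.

m_S8252 − m_S5987 = −2.5 log₁₀(F_S8252/F_S5987) = −2.5 log₁₀(2.50) = −2.5 × (0.398) = -0.995.

-0.99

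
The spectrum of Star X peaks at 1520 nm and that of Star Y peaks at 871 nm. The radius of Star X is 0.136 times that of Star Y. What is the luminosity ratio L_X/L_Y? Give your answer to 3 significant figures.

0.00199

Wien's law gives T ∝ 1/λ_max, so T_X/T_Y = λ_Y/λ_X = 871/1520 = 0.5730.
Then L ∝ R²T⁴ gives L_X/L_Y = (0.136)² × (0.5730)⁴ = 0.01850 × 0.1078 = 0.001994.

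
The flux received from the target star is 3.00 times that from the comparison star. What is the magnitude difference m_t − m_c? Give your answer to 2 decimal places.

m_t − m_c = −2.5 log₁₀(F_t/F_c) = −2.5 log₁₀(3.00) = −2.5 × (0.477) = -1.193.

-1.19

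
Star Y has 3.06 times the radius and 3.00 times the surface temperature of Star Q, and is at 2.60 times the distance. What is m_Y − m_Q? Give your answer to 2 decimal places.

-5.12

L_Y/L_Q = (3.06)²(3.00)⁴ = 758.5.
F_Y/F_Q = (L_Y/L_Q)/(d_Y/d_Q)² = 758.5/6.760 = 112.2.
m_Y − m_Q = −2.5 log₁₀(112.2) = -5.12.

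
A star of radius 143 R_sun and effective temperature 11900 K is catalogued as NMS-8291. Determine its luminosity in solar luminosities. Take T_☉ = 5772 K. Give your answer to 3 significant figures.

L/L_☉ = (R/R_☉)² (T/T_☉)⁴ = (143)² × (11900/5772)⁴
       = 2.045×10^4 × (2.062)⁴ = 2.045×10^4 × 18.07 = 3.694×10^5.

3.69×10^5 solar luminosities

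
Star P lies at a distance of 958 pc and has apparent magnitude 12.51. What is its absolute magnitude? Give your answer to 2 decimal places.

2.60

M = m − 5 log₁₀(d/10 pc) = 12.51 − 5 log₁₀(958/10)
  = 12.51 − 5 × 1.981 = 12.51 − 9.91 = 2.60.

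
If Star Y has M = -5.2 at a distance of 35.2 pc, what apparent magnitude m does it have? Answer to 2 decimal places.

-2.47

m = M + 5 log₁₀(d/10 pc) = -5.2 + 5 log₁₀(35.2/10)
  = -5.2 + 5 × 0.547 = -5.2 + 2.73 = -2.47.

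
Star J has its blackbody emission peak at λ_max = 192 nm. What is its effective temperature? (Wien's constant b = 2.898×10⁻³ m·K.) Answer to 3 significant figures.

1.51×10^4 K

T = b/λ_max = 2.898×10⁻³ / (192×10⁻⁹) = 1.509×10^4 K.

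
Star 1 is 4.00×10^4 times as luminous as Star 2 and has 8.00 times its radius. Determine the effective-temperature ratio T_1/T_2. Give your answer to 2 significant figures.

5.0

L ∝ R²T⁴ gives T ∝ (L/R²)^(1/4), so
T_1/T_2 = (4.00×10^4 / 8.00²)^(1/4) = (625.0)^(1/4) = 5.000.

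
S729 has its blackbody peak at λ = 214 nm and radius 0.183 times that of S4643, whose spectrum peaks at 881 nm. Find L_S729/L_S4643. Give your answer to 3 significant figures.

Wien's law gives T ∝ 1/λ_max, so T_S729/T_S4643 = λ_S4643/λ_S729 = 881/214 = 4.117.
Then L ∝ R²T⁴ gives L_S729/L_S4643 = (0.183)² × (4.117)⁴ = 0.03349 × 287.2 = 9.619.

9.62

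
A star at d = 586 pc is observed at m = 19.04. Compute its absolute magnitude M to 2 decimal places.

10.20

M = m − 5 log₁₀(d/10 pc) = 19.04 − 5 log₁₀(586/10)
  = 19.04 − 5 × 1.768 = 19.04 − 8.84 = 10.20.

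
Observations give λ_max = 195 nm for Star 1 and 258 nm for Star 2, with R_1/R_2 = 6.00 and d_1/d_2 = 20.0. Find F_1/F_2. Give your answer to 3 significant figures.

0.276

Wien's law: T_1/T_2 = λ_2/λ_1 = 258/195 = 1.323.
L_1/L_2 = (R_1/R_2)²(T_1/T_2)⁴ = (6.00)²(1.323)⁴ = 110.3.
F_1/F_2 = (L_1/L_2)/(d_1/d_2)² = 110.3/(20.0)² = 0.2758.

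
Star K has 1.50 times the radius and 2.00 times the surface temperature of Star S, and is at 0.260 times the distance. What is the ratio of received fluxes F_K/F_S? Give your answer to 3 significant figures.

L_K/L_S = (R_K/R_S)²(T_K/T_S)⁴ = (1.50)² × (2.00)⁴ = 36.00.
F_K/F_S = (L_K/L_S)/(d_K/d_S)² = 36.00 / (0.260)² = 532.5.

533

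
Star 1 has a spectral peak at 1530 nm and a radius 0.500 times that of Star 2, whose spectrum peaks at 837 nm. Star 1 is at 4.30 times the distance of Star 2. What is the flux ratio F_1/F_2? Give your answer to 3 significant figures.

Wien's law: T_1/T_2 = λ_2/λ_1 = 837/1530 = 0.5471.
L_1/L_2 = (R_1/R_2)²(T_1/T_2)⁴ = (0.500)²(0.5471)⁴ = 0.02239.
F_1/F_2 = (L_1/L_2)/(d_1/d_2)² = 0.02239/(4.30)² = 0.001211.

0.00121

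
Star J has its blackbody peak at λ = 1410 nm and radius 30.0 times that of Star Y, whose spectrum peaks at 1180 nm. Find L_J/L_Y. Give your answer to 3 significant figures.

Wien's law gives T ∝ 1/λ_max, so T_J/T_Y = λ_Y/λ_J = 1180/1410 = 0.8369.
Then L ∝ R²T⁴ gives L_J/L_Y = (30.0)² × (0.8369)⁴ = 900.0 × 0.4905 = 441.5.

441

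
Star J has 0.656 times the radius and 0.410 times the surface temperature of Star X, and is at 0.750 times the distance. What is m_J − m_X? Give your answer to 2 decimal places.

4.16

L_J/L_X = (0.656)²(0.410)⁴ = 0.01216.
F_J/F_X = (L_J/L_X)/(d_J/d_X)² = 0.01216/0.5625 = 0.02162.
m_J − m_X = −2.5 log₁₀(0.02162) = 4.16.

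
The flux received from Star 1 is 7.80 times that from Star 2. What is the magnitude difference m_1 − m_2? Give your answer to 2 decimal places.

-2.23

m_1 − m_2 = −2.5 log₁₀(F_1/F_2) = −2.5 log₁₀(7.80) = −2.5 × (0.892) = -2.230.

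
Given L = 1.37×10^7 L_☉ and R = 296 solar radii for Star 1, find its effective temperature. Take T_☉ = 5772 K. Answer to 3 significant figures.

T/T_☉ = (L/L_☉)^(1/4) / (R/R_☉)^(1/2)
T = 5772 × (1.37×10^7)^(1/4) / √(296) = 5772 × 60.84 / 17.20 = 2.041×10^4 K.

2.04×10^4 K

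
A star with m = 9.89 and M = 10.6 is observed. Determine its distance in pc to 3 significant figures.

m − M = 5 log₁₀(d/10 pc)
9.89 − (10.6) = -0.71 = 5 log₁₀(d/10)
d = 10 × 10^(-0.71/5) = 10 × 10^-0.142 = 7.211 pc.

7.21 pc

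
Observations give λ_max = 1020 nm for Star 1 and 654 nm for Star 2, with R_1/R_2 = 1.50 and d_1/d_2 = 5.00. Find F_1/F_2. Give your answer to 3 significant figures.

Wien's law: T_1/T_2 = λ_2/λ_1 = 654/1020 = 0.6412.
L_1/L_2 = (R_1/R_2)²(T_1/T_2)⁴ = (1.50)²(0.6412)⁴ = 0.3803.
F_1/F_2 = (L_1/L_2)/(d_1/d_2)² = 0.3803/(5.00)² = 0.01521.

0.0152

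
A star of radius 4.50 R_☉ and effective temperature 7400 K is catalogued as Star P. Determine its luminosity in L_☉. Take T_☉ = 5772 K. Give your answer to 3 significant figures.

54.7 L_☉

L/L_☉ = (R/R_☉)² (T/T_☉)⁴ = (4.50)² × (7400/5772)⁴
       = 20.25 × (1.282)⁴ = 20.25 × 2.702 = 54.71.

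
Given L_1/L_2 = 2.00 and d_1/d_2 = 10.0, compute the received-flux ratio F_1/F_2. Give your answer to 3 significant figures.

F = L/(4πd²), so F_1/F_2 = (L_1/L_2) / (d_1/d_2)²
= 2.00 / (10.0)² = 2.00 / 100.0 = 0.02000.

0.0200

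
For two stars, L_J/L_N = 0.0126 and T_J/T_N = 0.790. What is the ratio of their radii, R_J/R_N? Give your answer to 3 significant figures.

L ∝ R²T⁴ gives R ∝ √L / T², so
R_J/R_N = √(0.0126) / (0.790)² = 0.1122 / 0.6241 = 0.1799.

0.180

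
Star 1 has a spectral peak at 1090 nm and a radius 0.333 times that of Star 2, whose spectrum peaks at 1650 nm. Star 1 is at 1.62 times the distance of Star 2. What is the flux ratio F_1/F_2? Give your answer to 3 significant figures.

0.222

Wien's law: T_1/T_2 = λ_2/λ_1 = 1650/1090 = 1.514.
L_1/L_2 = (R_1/R_2)²(T_1/T_2)⁴ = (0.333)²(1.514)⁴ = 0.5823.
F_1/F_2 = (L_1/L_2)/(d_1/d_2)² = 0.5823/(1.62)² = 0.2219.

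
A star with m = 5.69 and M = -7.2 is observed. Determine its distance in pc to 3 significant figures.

3.78×10^3 pc

m − M = 5 log₁₀(d/10 pc)
5.69 − (-7.2) = 12.89 = 5 log₁₀(d/10)
d = 10 × 10^(12.89/5) = 10 × 10^2.578 = 3784 pc.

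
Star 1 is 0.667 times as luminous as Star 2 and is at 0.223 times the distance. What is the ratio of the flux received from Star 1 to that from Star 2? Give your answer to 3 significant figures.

F = L/(4πd²), so F_1/F_2 = (L_1/L_2) / (d_1/d_2)²
= 0.667 / (0.223)² = 0.667 / 0.04973 = 13.41.

13.4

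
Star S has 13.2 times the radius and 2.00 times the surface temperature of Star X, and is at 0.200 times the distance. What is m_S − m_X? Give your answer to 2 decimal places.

L_S/L_X = (13.2)²(2.00)⁴ = 2788.
F_S/F_X = (L_S/L_X)/(d_S/d_X)² = 2788/0.04000 = 6.970×10^4.
m_S − m_X = −2.5 log₁₀(6.970×10^4) = -12.11.

-12.11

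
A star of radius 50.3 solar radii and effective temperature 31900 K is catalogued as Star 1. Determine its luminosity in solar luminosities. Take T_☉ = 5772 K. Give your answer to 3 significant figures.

L/L_☉ = (R/R_☉)² (T/T_☉)⁴ = (50.3)² × (31900/5772)⁴
       = 2530 × (5.527)⁴ = 2530 × 932.9 = 2.360×10^6.

2.36×10^6 solar luminosities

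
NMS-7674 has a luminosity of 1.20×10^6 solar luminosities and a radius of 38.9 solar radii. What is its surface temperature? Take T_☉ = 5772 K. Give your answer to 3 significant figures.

T/T_☉ = (L/L_☉)^(1/4) / (R/R_☉)^(1/2)
T = 5772 × (1.20×10^6)^(1/4) / √(38.9) = 5772 × 33.10 / 6.237 = 3.063×10^4 K.

3.06×10^4 K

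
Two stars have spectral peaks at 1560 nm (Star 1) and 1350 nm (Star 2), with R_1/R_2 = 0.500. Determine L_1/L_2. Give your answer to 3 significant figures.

0.140

Wien's law gives T ∝ 1/λ_max, so T_1/T_2 = λ_2/λ_1 = 1350/1560 = 0.8654.
Then L ∝ R²T⁴ gives L_1/L_2 = (0.500)² × (0.8654)⁴ = 0.2500 × 0.5608 = 0.1402.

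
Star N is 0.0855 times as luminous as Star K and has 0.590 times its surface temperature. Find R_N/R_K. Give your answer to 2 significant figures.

0.84

L ∝ R²T⁴ gives R ∝ √L / T², so
R_N/R_K = √(0.0855) / (0.590)² = 0.2924 / 0.3481 = 0.8400.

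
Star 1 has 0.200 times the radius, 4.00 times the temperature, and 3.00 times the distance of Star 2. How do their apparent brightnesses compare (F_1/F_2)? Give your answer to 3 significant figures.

L_1/L_2 = (R_1/R_2)²(T_1/T_2)⁴ = (0.200)² × (4.00)⁴ = 10.24.
F_1/F_2 = (L_1/L_2)/(d_1/d_2)² = 10.24 / (3.00)² = 1.138.

1.14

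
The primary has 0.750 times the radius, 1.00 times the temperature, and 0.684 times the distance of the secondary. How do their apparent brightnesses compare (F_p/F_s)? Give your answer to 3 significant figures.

L_p/L_s = (R_p/R_s)²(T_p/T_s)⁴ = (0.750)² × (1.00)⁴ = 0.5625.
F_p/F_s = (L_p/L_s)/(d_p/d_s)² = 0.5625 / (0.684)² = 1.202.

1.20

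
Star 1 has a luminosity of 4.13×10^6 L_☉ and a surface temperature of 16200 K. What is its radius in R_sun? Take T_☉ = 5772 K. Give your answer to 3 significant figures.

258 R_sun

R/R_☉ = √(L/L_☉) / (T/T_☉)² = √(4.13×10^6) / (2.807)²
       = 2032 / 7.877 = 258.0.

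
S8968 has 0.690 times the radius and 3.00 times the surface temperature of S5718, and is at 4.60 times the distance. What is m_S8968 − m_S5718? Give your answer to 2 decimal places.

L_S8968/L_S5718 = (0.690)²(3.00)⁴ = 38.56.
F_S8968/F_S5718 = (L_S8968/L_S5718)/(d_S8968/d_S5718)² = 38.56/21.16 = 1.823.
m_S8968 − m_S5718 = −2.5 log₁₀(1.823) = -0.65.

-0.65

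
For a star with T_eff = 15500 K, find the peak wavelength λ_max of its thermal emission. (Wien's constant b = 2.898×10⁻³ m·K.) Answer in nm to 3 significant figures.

187 nm

λ_max = b/T = 2.898×10⁻³ / 15500 = 1.87×10^-7 m = 187.0 nm.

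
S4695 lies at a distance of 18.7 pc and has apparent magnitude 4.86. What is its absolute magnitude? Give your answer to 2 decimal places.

M = m − 5 log₁₀(d/10 pc) = 4.86 − 5 log₁₀(18.7/10)
  = 4.86 − 5 × 0.272 = 4.86 − 1.36 = 3.50.

3.50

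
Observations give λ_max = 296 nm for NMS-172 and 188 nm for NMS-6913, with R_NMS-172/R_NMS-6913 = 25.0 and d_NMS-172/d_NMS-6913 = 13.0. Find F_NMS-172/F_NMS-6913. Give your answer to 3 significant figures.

Wien's law: T_NMS-172/T_NMS-6913 = λ_NMS-6913/λ_NMS-172 = 188/296 = 0.6351.
L_NMS-172/L_NMS-6913 = (R_NMS-172/R_NMS-6913)²(T_NMS-172/T_NMS-6913)⁴ = (25.0)²(0.6351)⁴ = 101.7.
F_NMS-172/F_NMS-6913 = (L_NMS-172/L_NMS-6913)/(d_NMS-172/d_NMS-6913)² = 101.7/(13.0)² = 0.6018.

0.602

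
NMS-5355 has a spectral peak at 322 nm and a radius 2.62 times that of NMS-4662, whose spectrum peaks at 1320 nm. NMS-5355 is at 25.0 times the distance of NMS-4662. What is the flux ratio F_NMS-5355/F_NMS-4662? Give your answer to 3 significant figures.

3.10

Wien's law: T_NMS-5355/T_NMS-4662 = λ_NMS-4662/λ_NMS-5355 = 1320/322 = 4.099.
L_NMS-5355/L_NMS-4662 = (R_NMS-5355/R_NMS-4662)²(T_NMS-5355/T_NMS-4662)⁴ = (2.62)²(4.099)⁴ = 1939.
F_NMS-5355/F_NMS-4662 = (L_NMS-5355/L_NMS-4662)/(d_NMS-5355/d_NMS-4662)² = 1939/(25.0)² = 3.102.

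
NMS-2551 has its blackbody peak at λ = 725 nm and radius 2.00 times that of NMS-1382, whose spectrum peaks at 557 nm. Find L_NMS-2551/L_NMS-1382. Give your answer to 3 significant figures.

Wien's law gives T ∝ 1/λ_max, so T_NMS-2551/T_NMS-1382 = λ_NMS-1382/λ_NMS-2551 = 557/725 = 0.7683.
Then L ∝ R²T⁴ gives L_NMS-2551/L_NMS-1382 = (2.00)² × (0.7683)⁴ = 4.000 × 0.3484 = 1.394.

1.39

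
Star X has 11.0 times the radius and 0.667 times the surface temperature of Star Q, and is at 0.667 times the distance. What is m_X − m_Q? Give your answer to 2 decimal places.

L_X/L_Q = (11.0)²(0.667)⁴ = 23.95.
F_X/F_Q = (L_X/L_Q)/(d_X/d_Q)² = 23.95/0.4449 = 53.83.
m_X − m_Q = −2.5 log₁₀(53.83) = -4.33.

-4.33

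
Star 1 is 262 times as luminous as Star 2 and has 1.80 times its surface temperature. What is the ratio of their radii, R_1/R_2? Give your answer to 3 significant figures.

5.00

L ∝ R²T⁴ gives R ∝ √L / T², so
R_1/R_2 = √(262) / (1.80)² = 16.19 / 3.240 = 4.996.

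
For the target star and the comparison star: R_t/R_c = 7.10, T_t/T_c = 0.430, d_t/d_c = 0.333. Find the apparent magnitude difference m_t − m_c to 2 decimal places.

L_t/L_c = (7.10)²(0.430)⁴ = 1.723.
F_t/F_c = (L_t/L_c)/(d_t/d_c)² = 1.723/0.1109 = 15.54.
m_t − m_c = −2.5 log₁₀(15.54) = -2.98.

-2.98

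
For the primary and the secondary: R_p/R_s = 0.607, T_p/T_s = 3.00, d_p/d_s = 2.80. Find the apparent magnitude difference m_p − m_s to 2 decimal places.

-1.45

L_p/L_s = (0.607)²(3.00)⁴ = 29.84.
F_p/F_s = (L_p/L_s)/(d_p/d_s)² = 29.84/7.840 = 3.807.
m_p − m_s = −2.5 log₁₀(3.807) = -1.45.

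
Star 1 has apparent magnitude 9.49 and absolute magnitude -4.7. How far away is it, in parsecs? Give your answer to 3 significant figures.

6.89×10^3 pc

m − M = 5 log₁₀(d/10 pc)
9.49 − (-4.7) = 14.19 = 5 log₁₀(d/10)
d = 10 × 10^(14.19/5) = 10 × 10^2.838 = 6887 pc.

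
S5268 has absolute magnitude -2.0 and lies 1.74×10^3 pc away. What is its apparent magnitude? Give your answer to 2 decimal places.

m = M + 5 log₁₀(d/10 pc) = -2.0 + 5 log₁₀(1.74×10^3/10)
  = -2.0 + 5 × 2.241 = -2.0 + 11.20 = 9.20.

9.20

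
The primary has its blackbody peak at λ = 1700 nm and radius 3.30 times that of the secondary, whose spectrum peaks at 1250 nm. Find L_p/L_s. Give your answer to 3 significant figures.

Wien's law gives T ∝ 1/λ_max, so T_p/T_s = λ_s/λ_p = 1250/1700 = 0.7353.
Then L ∝ R²T⁴ gives L_p/L_s = (3.30)² × (0.7353)⁴ = 10.89 × 0.2923 = 3.183.

3.18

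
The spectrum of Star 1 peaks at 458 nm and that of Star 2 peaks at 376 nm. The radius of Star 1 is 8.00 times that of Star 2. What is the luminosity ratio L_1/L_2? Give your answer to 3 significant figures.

Wien's law gives T ∝ 1/λ_max, so T_1/T_2 = λ_2/λ_1 = 376/458 = 0.8210.
Then L ∝ R²T⁴ gives L_1/L_2 = (8.00)² × (0.8210)⁴ = 64.00 × 0.4542 = 29.07.

29.1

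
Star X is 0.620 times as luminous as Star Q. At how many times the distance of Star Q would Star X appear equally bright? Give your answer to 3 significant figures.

0.787

Equal flux requires L_X/d_X² = L_Q/d_Q², so d_X/d_Q = √(L_X/L_Q)
= √(0.620) = 0.7874.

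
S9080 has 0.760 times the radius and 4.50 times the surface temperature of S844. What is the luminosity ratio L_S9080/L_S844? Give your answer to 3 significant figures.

237

From the Stefan–Boltzmann law, L ∝ R²T⁴, so
L_S9080/L_S844 = (R_S9080/R_S844)² (T_S9080/T_S844)⁴ = (0.760)² × (4.50)⁴ = 0.5776 × 410.1 = 236.9.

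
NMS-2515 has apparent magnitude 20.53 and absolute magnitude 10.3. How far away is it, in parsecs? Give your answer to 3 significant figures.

m − M = 5 log₁₀(d/10 pc)
20.53 − (10.3) = 10.23 = 5 log₁₀(d/10)
d = 10 × 10^(10.23/5) = 10 × 10^2.046 = 1112 pc.

1.11×10^3 pc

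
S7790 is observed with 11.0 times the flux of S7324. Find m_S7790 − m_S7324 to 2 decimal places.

m_S7790 − m_S7324 = −2.5 log₁₀(F_S7790/F_S7324) = −2.5 log₁₀(11.0) = −2.5 × (1.041) = -2.603.

-2.60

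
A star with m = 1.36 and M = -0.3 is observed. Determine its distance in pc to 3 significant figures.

m − M = 5 log₁₀(d/10 pc)
1.36 − (-0.3) = 1.66 = 5 log₁₀(d/10)
d = 10 × 10^(1.66/5) = 10 × 10^0.332 = 21.48 pc.

21.5 pc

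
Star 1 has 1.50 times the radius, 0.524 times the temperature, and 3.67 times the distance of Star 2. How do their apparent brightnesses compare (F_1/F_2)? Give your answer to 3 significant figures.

L_1/L_2 = (R_1/R_2)²(T_1/T_2)⁴ = (1.50)² × (0.524)⁴ = 0.1696.
F_1/F_2 = (L_1/L_2)/(d_1/d_2)² = 0.1696 / (3.67)² = 0.01259.

0.0126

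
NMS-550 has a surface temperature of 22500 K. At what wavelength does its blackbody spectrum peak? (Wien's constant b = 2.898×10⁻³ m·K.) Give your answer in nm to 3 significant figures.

λ_max = b/T = 2.898×10⁻³ / 22500 = 1.29×10^-7 m = 128.8 nm.

129 nm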